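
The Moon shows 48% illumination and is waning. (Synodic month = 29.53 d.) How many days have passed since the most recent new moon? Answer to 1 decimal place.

22.3 days

cos θ = 1 − 2f = 0.040, giving a principal value of 87.7°.
Waning ⇒ past full, so θ = 360° − 87.7° = 272.3°.
At 360°/29.53 d per day, 272.3° corresponds to 22.34 days.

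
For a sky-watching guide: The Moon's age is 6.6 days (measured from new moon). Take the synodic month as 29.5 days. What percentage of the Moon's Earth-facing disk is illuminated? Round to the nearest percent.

42%

Phase angle: θ = 360°·(6.6 d)/(29.5 d) = 80.5°.
Illuminated fraction = (1 − cos 80.5°)/2 = (1 − 0.164)/2 ≈ 0.418, so 42%.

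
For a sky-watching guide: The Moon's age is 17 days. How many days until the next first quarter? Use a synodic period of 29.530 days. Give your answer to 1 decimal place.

First quarter is 0.25 of the way through the cycle: age 0.25 × 29.530 = 7.383 d.
Already past this cycle's first quarter; the next is at 7.383 + 29.530 = 36.913 d, so 36.913 − 17 = 19.913 days.

19.9 days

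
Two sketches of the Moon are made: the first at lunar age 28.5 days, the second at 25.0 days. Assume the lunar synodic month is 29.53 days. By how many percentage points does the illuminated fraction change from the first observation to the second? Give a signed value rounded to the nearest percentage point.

+20 percentage points

θ₁ = 360° × 28.5/29.53 = 347.4°, f₁ = (1 − cos θ₁)/2 = 0.012.
θ₂ = 360° × 25.0/29.53 = 304.8°, f₂ = (1 − cos θ₂)/2 = 0.215.
Change = f₂ − f₁ = +0.203 → +20 percentage points.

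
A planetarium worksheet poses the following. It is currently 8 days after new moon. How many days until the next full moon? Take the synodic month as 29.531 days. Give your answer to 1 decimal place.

6.8 days

Full moon occurs at elongation 180°, i.e. at age 29.531 × 180/360 = 14.765 d.
So 6.765 days remain (14.765 − 8).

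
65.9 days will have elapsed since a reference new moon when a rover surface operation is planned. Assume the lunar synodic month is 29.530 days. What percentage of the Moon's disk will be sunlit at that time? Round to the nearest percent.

Reduce mod P: 65.9 − 2×29.530 = 6.84 d into the current lunation.
Phase angle: θ = 360°·(6.84 d)/(29.530 d) = 83.4°.
With cos θ = 0.115, the lit fraction is (1 − 0.115)/2 ≈ 0.442, so 44%.

44%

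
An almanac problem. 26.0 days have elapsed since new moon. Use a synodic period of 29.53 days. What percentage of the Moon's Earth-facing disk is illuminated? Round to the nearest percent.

Elongation θ = 360° × 26.0/29.53 ≈ 317.0°.
Illuminated fraction = (1 − cos 317.0°)/2 = (1 − 0.731)/2 ≈ 0.135, so 13%.

13%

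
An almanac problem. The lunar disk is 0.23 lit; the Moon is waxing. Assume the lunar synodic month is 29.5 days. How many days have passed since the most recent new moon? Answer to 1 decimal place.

4.7 days

From f = (1 − cos θ)/2: cos θ = 1 − 2×0.23 = 0.540; arccos → 57.3°.
Waxing ⇒ before full, so θ = 57.3°.
At 360°/29.5 d per day, 57.3° corresponds to 4.70 days.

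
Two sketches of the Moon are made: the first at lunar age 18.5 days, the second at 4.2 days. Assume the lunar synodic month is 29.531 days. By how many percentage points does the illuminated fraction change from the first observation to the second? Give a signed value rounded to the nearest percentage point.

θ₁ = 360° × 18.5/29.531 = 225.5°, f₁ = (1 − cos θ₁)/2 = 0.850.
θ₂ = 360° × 4.2/29.531 = 51.2°, f₂ = (1 − cos θ₂)/2 = 0.187.
Change = f₂ − f₁ = -0.664 → -66 percentage points.

-66 percentage points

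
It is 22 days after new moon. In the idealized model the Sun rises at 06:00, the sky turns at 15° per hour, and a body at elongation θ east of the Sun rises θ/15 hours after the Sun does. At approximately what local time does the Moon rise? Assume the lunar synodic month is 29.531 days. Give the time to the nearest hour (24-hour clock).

Phase angle: θ = 360°·(22 d)/(29.531 d) = 268.2°.
At 15° of sky rotation per hour, 268.2° corresponds to a 17.88 h lag.
06:00 + 17.88 h ≈ 23:53 → 00:00 to the nearest hour.

00:00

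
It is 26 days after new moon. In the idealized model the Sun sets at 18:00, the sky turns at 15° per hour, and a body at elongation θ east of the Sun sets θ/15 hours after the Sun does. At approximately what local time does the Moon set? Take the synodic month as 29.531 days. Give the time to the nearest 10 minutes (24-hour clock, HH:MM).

15:10

Phase angle: θ = 360°·(26 d)/(29.531 d) = 317.0°.
At 15° of sky rotation per hour, 317.0° corresponds to a 21.13 h lag.
18:00 + 21.130 h ≈ 15:08 → 15:10 to the nearest ten minutes.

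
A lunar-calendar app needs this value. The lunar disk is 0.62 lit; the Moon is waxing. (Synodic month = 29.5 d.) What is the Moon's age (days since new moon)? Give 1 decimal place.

Invert f = (1 − cos θ)/2 to get cos θ = 1 − 2(0.62) = -0.240, hence θ₀ = arccos -0.240 = 103.9°.
The Moon is waxing (0°–180°), so θ = 103.9° directly.
That fraction of the synodic month is 103.9/360 × 29.5 d ≈ 8.51 d.

8.5 days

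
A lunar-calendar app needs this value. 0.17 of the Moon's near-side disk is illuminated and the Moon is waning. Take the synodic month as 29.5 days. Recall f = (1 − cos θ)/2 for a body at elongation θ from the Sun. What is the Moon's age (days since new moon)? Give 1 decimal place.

Invert f = (1 − cos θ)/2 to get cos θ = 1 − 2(0.17) = 0.660, hence θ₀ = arccos 0.660 = 48.7°.
Since the Moon is past full (waning), take the reflex angle: θ = 360° − 48.7° = 311.3°.
At 360°/29.5 d per day, 311.3° corresponds to 25.51 days.

25.5 days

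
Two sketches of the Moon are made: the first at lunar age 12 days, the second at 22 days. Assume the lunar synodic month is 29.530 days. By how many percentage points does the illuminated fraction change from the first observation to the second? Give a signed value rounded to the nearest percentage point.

θ₁ = 360° × 12/29.530 = 146.3°, f₁ = (1 − cos θ₁)/2 = 0.916.
θ₂ = 360° × 22/29.530 = 268.2°, f₂ = (1 − cos θ₂)/2 = 0.516.
Change = f₂ − f₁ = -0.400 → -40 percentage points.

-40 pp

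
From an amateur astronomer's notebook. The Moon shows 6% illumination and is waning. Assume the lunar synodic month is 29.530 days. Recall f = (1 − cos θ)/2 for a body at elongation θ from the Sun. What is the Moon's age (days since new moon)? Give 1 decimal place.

cos θ = 1 − 2f = 0.880, giving a principal value of 28.4°.
Waning ⇒ past full, so θ = 360° − 28.4° = 331.6°.
That fraction of the synodic month is 331.6/360 × 29.530 d ≈ 27.20 d.

27.2 days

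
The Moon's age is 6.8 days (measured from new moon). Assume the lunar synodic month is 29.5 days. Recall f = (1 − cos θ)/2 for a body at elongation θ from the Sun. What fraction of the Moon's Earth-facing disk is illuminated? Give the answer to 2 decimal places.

0.44

Elongation θ = 360° × 6.8/29.5 ≈ 83.0°.
With cos θ = 0.122, the lit fraction is (1 − 0.122)/2 ≈ 0.439.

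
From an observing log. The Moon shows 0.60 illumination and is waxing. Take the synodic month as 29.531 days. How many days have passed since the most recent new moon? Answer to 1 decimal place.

From f = (1 − cos θ)/2: cos θ = 1 − 2×0.60 = -0.200; arccos → 101.5°.
Waxing ⇒ before full, so θ = 101.5°.
At 360°/29.531 d per day, 101.5° corresponds to 8.33 days.

8.3 days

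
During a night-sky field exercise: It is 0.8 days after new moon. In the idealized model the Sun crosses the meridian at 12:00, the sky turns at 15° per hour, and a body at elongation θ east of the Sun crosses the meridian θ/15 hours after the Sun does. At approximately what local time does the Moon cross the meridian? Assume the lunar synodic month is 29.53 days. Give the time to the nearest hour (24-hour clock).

13:00

The Moon has covered 0.8/29.53 of its cycle, so θ ≈ 360° × 0.8/29.53 = 9.8°.
Delay after the Sun = 9.8° / (15°/h) ≈ 0.65 h.
12:00 + 0.65 h ≈ 12:39 → 13:00 to the nearest hour.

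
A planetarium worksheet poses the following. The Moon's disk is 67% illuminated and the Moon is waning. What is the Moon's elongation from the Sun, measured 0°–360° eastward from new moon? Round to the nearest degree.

250°

From f = (1 − cos θ)/2: cos θ = 1 − 2×0.67 = -0.340; arccos → 109.9°.
A waning Moon lies in 180°–360°, so θ = 360° − 109.9° = 250.1°.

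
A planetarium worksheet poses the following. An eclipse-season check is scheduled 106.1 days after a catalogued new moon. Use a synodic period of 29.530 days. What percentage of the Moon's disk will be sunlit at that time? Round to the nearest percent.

92%

106.1 d spans 3 complete synodic months (3 × 29.530 = 88.59 d) plus 17.51 d.
Elongation θ = 360° × 17.51/29.530 ≈ 213.5°.
With cos θ = (-0.834), the lit fraction is (1 − (-0.834))/2 ≈ 0.917, so 92%.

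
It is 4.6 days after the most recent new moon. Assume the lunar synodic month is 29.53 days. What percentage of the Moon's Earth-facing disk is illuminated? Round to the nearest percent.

22%

Phase angle: θ = 360°·(4.6 d)/(29.53 d) = 56.1°.
Illuminated fraction = (1 − cos 56.1°)/2 = (1 − 0.558)/2 ≈ 0.221, so 22%.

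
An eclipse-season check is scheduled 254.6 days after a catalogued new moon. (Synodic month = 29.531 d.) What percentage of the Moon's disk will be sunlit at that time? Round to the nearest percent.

254.6/29.531 = 8.621 lunations, so 8 complete cycles and 18.35 d into the next.
The Moon has covered 18.35/29.531 of its cycle, so θ ≈ 360° × 18.35/29.531 = 223.7°.
cos 223.7° = (-0.723), so f = (1 − (-0.723))/2 = 0.861, so 86%.

86%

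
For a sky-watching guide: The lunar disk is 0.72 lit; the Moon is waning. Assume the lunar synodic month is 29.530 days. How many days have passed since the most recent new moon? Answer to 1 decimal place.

Invert f = (1 − cos θ)/2 to get cos θ = 1 − 2(0.72) = -0.440, hence θ₀ = arccos -0.440 = 116.1°.
A waning Moon lies in 180°–360°, so θ = 360° − 116.1° = 243.9°.
At 360°/29.530 d per day, 243.9° corresponds to 20.01 days.

20.0 days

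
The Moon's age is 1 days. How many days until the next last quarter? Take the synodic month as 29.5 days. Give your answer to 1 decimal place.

21.1 days

Last quarter is 0.75 of the way through the cycle: age 0.75 × 29.5 = 22.125 d.
That is 22.125 − 1 = 21.125 days ahead.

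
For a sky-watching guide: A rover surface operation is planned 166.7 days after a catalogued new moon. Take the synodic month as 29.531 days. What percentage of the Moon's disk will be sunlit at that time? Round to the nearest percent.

81%

166.7/29.531 = 5.645 lunations, so 5 complete cycles and 19.04 d into the next.
Phase angle: θ = 360°·(19.04 d)/(29.531 d) = 232.2°.
cos 232.2° = (-0.613), so f = (1 − (-0.613))/2 = 0.807, so 81%.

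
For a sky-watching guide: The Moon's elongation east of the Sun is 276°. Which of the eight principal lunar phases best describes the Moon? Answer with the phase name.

The last quarter sector spans roughly 248°–292°; 276° falls inside it.

last quarter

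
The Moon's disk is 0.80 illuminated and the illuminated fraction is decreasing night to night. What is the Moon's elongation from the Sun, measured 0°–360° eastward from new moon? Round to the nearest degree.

233°

Invert f = (1 − cos θ)/2 to get cos θ = 1 − 2(0.80) = -0.600, hence θ₀ = arccos -0.600 = 126.9°.
Since the Moon is past full (waning), take the reflex angle: θ = 360° − 126.9° = 233.1°.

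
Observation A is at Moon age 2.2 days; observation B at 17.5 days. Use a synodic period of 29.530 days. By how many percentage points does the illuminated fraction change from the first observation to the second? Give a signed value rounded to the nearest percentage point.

+86 percentage points

θ₁ = 360° × 2.2/29.530 = 26.8°, f₁ = (1 − cos θ₁)/2 = 0.054.
θ₂ = 360° × 17.5/29.530 = 213.3°, f₂ = (1 − cos θ₂)/2 = 0.918.
Change = f₂ − f₁ = +0.864 → +86 percentage points.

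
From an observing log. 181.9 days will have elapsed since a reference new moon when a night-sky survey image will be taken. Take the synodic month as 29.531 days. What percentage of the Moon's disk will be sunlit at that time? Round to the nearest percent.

23%

Reduce mod P: 181.9 − 6×29.531 = 4.71 d into the current lunation.
Elongation θ = 360° × 4.71/29.531 ≈ 57.5°.
Illuminated fraction = (1 − cos 57.5°)/2 = (1 − 0.538)/2 ≈ 0.231, so 23%.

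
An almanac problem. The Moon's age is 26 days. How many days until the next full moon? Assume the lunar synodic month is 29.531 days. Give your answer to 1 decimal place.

Full moon is 0.5 of the way through the cycle: age 0.5 × 29.531 = 14.765 d.
Already past this cycle's full moon; the next is at 14.765 + 29.531 = 44.296 d, so 44.296 − 26 = 18.296 days.

18.3 days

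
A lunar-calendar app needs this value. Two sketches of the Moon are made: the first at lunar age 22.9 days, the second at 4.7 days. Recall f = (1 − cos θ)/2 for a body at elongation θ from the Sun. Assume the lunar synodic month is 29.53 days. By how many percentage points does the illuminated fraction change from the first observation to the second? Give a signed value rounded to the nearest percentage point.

-19 pp

First observation: θ = 360°·22.9/29.53 = 279.2°, so f = 0.420.
Second observation: θ = 57.3°, f = 0.230.
Δf = 0.230 − 0.420 = -0.190, i.e. -19 pp.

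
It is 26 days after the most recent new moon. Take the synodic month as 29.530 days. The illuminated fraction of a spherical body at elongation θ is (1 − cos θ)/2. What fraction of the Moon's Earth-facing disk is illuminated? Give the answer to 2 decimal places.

0.13

Phase angle: θ = 360°·(26 d)/(29.530 d) = 317.0°.
cos 317.0° = 0.731, so f = (1 − 0.731)/2 = 0.135.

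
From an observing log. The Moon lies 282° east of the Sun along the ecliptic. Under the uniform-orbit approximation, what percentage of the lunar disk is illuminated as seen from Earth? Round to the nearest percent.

f = (1 − cos 282°)/2 = (1 − 0.208)/2 ≈ 0.396, i.e. 40%.

40%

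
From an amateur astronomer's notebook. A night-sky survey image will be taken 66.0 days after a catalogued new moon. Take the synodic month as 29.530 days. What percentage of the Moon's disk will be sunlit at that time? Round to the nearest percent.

66.0 d spans 2 complete synodic months (2 × 29.530 = 59.06 d) plus 6.94 d.
Phase angle: θ = 360°·(6.94 d)/(29.530 d) = 84.6°.
Illuminated fraction = (1 − cos 84.6°)/2 = (1 − 0.094)/2 ≈ 0.453, so 45%.

45%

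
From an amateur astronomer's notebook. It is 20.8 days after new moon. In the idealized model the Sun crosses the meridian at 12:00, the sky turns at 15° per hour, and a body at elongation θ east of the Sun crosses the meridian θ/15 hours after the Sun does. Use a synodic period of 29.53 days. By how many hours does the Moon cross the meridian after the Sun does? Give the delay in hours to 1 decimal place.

The Moon has covered 20.8/29.53 of its cycle, so θ ≈ 360° × 20.8/29.53 = 253.6°.
At 15° of sky rotation per hour, 253.6° corresponds to a 16.90 h lag.
So the Moon crosses the meridian 16.90 h after the Sun.

16.9 h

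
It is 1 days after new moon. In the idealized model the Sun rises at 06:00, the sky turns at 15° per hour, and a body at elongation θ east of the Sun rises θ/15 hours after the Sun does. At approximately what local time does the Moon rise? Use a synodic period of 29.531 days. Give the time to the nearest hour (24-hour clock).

Phase angle: θ = 360°·(1 d)/(29.531 d) = 12.2°.
At 15° of sky rotation per hour, 12.2° corresponds to a 0.81 h lag.
06:00 + 0.81 h ≈ 06:49 → 07:00 to the nearest hour.

07:00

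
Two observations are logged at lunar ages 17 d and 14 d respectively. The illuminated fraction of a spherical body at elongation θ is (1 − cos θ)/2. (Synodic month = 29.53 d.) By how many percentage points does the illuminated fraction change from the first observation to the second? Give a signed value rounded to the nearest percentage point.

+5 percentage points

First observation: θ = 360°·17/29.53 = 207.2°, so f = 0.945.
Second observation: θ = 170.7°, f = 0.993.
Δf = 0.993 − 0.945 = +0.049, i.e. +5 pp.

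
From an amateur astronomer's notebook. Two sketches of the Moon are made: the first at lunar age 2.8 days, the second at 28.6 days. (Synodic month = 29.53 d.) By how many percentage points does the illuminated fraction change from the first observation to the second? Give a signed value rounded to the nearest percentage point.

θ₁ = 360° × 2.8/29.53 = 34.1°, f₁ = (1 − cos θ₁)/2 = 0.086.
θ₂ = 360° × 28.6/29.53 = 348.7°, f₂ = (1 − cos θ₂)/2 = 0.010.
Change = f₂ − f₁ = -0.076 → -8 percentage points.

-8 percentage points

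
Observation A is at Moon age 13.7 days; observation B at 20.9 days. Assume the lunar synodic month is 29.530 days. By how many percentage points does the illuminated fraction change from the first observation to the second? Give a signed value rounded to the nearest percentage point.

θ₁ = 360° × 13.7/29.530 = 167.0°, f₁ = (1 − cos θ₁)/2 = 0.987.
θ₂ = 360° × 20.9/29.530 = 254.8°, f₂ = (1 − cos θ₂)/2 = 0.631.
Change = f₂ − f₁ = -0.356 → -36 percentage points.

-36 pp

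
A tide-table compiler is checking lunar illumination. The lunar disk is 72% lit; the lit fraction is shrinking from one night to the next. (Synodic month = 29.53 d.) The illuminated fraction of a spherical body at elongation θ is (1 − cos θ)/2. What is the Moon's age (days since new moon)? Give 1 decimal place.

cos θ = 1 − 2f = -0.440, giving a principal value of 116.1°.
A waning Moon lies in 180°–360°, so θ = 360° − 116.1° = 243.9°.
Age = 29.53 × 243.9°/360° ≈ 20.01 days.

20.0 days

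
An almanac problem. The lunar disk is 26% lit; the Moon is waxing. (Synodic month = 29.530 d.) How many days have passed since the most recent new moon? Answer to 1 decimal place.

From f = (1 − cos θ)/2: cos θ = 1 − 2×0.26 = 0.480; arccos → 61.3°.
Waxing ⇒ before full, so θ = 61.3°.
At 360°/29.530 d per day, 61.3° corresponds to 5.03 days.

5.0 days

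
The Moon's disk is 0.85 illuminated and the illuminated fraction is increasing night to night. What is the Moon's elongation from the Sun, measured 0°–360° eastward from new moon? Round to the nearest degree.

Invert f = (1 − cos θ)/2 to get cos θ = 1 − 2(0.85) = -0.700, hence θ₀ = arccos -0.700 = 134.4°.
The Moon is waxing (0°–180°), so θ = 134.4° directly.

134°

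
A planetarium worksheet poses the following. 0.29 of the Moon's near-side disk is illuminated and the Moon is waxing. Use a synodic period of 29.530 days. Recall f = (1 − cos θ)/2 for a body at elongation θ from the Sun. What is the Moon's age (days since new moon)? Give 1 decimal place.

5.3 days

cos θ = 1 − 2f = 0.420, giving a principal value of 65.2°.
The Moon is waxing (0°–180°), so θ = 65.2° directly.
That fraction of the synodic month is 65.2/360 × 29.530 d ≈ 5.35 d.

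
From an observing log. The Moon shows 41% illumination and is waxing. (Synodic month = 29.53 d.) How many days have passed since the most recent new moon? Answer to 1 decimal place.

6.5 days

cos θ = 1 − 2f = 0.180, giving a principal value of 79.6°.
The Moon is waxing (0°–180°), so θ = 79.6° directly.
Age = 29.53 × 79.6°/360° ≈ 6.53 days.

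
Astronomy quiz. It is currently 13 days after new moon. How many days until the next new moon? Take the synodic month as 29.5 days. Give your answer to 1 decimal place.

16.5 days

One full lunation from the last new moon is 29.5 d; remaining = 29.5 − 13 = 16.500 d.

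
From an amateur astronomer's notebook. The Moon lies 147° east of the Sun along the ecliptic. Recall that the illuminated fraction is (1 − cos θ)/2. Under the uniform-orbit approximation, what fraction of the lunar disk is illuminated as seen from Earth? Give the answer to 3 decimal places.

0.919

cos 147° = (-0.839), so f = (1 − (-0.839))/2 = 0.919.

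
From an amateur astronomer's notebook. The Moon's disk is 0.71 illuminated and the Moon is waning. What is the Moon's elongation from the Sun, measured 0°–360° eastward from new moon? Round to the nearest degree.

cos θ = 1 − 2f = -0.420, giving a principal value of 114.8°.
Since the Moon is past full (waning), take the reflex angle: θ = 360° − 114.8° = 245.2°.

245°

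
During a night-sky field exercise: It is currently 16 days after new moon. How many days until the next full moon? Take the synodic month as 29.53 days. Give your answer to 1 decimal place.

28.3 days

Full moon is 0.5 of the way through the cycle: age 0.5 × 29.53 = 14.765 d.
This lunation's full moon (14.765 d) has passed, so add one period: 44.295 − 16 = 28.295 days.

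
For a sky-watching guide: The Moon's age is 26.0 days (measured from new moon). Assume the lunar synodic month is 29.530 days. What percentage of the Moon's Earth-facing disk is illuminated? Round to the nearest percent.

The Moon has covered 26.0/29.530 of its cycle, so θ ≈ 360° × 26.0/29.530 = 317.0°.
With cos θ = 0.731, the lit fraction is (1 − 0.731)/2 ≈ 0.135, so 13%.

13%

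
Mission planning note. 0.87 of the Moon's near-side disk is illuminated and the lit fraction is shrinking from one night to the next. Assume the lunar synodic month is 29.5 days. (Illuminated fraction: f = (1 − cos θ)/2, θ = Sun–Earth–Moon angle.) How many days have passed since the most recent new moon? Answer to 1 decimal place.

From f = (1 − cos θ)/2: cos θ = 1 − 2×0.87 = -0.740; arccos → 137.7°.
Waning ⇒ past full, so θ = 360° − 137.7° = 222.3°.
That fraction of the synodic month is 222.3/360 × 29.5 d ≈ 18.21 d.

18.2 days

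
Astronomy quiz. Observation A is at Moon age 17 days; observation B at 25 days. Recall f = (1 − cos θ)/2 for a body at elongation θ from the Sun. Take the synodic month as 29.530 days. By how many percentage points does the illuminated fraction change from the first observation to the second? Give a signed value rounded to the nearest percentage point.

-73 percentage points

First observation: θ = 360°·17/29.530 = 207.2°, so f = 0.945.
Second observation: θ = 304.8°, f = 0.215.
Δf = 0.215 − 0.945 = -0.730, i.e. -73 pp.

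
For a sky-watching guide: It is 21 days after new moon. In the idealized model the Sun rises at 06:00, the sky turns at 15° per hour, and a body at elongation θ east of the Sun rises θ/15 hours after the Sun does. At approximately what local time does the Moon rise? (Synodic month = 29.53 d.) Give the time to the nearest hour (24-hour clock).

23:00

Elongation θ = 360° × 21/29.53 ≈ 256.0°.
The Moon trails the Sun by θ/15 = 256.0/15 ≈ 17.07 hours.
06:00 + 17.07 h ≈ 23:04 → 23:00 to the nearest hour.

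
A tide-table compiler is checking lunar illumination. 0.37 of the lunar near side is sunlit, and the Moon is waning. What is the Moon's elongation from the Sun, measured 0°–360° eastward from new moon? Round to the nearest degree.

cos θ = 1 − 2f = 0.260, giving a principal value of 74.9°.
Waning ⇒ past full, so θ = 360° − 74.9° = 285.1°.

285°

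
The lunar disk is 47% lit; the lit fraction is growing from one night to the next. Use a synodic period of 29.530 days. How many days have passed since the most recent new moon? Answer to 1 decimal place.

cos θ = 1 − 2f = 0.060, giving a principal value of 86.6°.
The Moon is waxing (0°–180°), so θ = 86.6° directly.
Age = 29.530 × 86.6°/360° ≈ 7.10 days.

7.1 days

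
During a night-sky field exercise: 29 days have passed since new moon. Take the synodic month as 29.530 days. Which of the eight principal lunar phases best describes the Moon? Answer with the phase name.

At 29/29.530 of the cycle, θ ≈ 354° — the new moon range.

new moon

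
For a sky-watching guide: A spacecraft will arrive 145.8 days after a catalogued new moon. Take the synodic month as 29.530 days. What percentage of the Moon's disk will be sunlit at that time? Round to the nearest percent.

4%

145.8 d spans 4 complete synodic months (4 × 29.530 = 118.12 d) plus 27.68 d.
Phase angle: θ = 360°·(27.68 d)/(29.530 d) = 337.4°.
Illuminated fraction = (1 − cos 337.4°)/2 = (1 − 0.924)/2 ≈ 0.038, so 4%.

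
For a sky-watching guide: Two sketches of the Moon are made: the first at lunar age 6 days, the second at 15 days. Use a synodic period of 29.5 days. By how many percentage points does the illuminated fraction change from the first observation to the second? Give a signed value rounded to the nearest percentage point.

First observation: θ = 360°·6/29.5 = 73.2°, so f = 0.356.
Second observation: θ = 183.1°, f = 0.999.
Δf = 0.999 − 0.356 = +0.644, i.e. +64 pp.

+64 pp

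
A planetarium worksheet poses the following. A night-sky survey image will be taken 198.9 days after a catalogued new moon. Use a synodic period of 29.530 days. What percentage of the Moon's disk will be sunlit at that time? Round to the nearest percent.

198.9 d spans 6 complete synodic months (6 × 29.530 = 177.18 d) plus 21.72 d.
The Moon has covered 21.72/29.530 of its cycle, so θ ≈ 360° × 21.72/29.530 = 264.8°.
With cos θ = (-0.091), the lit fraction is (1 − (-0.091))/2 ≈ 0.545, so 55%.

55%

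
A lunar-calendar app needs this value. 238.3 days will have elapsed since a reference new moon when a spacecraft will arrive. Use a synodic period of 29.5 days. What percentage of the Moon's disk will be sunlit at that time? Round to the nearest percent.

6%

Reduce mod P: 238.3 − 8×29.5 = 2.30 d into the current lunation.
Phase angle: θ = 360°·(2.30 d)/(29.5 d) = 28.1°.
cos 28.1° = 0.882, so f = (1 − 0.882)/2 = 0.059, so 6%.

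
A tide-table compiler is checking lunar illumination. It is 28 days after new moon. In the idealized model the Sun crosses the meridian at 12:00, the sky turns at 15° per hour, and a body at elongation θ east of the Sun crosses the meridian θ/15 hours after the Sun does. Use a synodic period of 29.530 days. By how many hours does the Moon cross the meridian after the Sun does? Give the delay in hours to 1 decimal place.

22.8 h

The Moon has covered 28/29.530 of its cycle, so θ ≈ 360° × 28/29.530 = 341.3°.
The Moon trails the Sun by θ/15 = 341.3/15 ≈ 22.76 hours.
So the Moon crosses the meridian 22.76 h after the Sun.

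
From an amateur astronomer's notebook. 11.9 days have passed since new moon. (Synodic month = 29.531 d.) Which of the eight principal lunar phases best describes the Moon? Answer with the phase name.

waxing gibbous

At 11.9/29.531 of the cycle, θ ≈ 145° — the waxing gibbous range.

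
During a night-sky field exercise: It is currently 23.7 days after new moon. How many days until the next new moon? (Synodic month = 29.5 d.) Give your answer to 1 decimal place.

One full lunation from the last new moon is 29.5 d; remaining = 29.5 − 23.7 = 5.800 d.

5.8 days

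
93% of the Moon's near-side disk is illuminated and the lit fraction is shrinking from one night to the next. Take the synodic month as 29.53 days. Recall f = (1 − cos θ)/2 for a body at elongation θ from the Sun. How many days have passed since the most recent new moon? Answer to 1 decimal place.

From f = (1 − cos θ)/2: cos θ = 1 − 2×0.93 = -0.860; arccos → 149.3°.
A waning Moon lies in 180°–360°, so θ = 360° − 149.3° = 210.7°.
Age = 29.53 × 210.7°/360° ≈ 17.28 days.

17.3 days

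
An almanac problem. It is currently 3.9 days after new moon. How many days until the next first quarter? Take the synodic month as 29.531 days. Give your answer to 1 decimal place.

First quarter is 0.25 of the way through the cycle: age 0.25 × 29.531 = 7.383 d.
So 3.483 days remain (7.383 − 3.9).

3.5 days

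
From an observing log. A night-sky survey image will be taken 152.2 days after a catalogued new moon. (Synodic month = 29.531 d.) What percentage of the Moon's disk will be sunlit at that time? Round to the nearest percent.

152.2 d spans 5 complete synodic months (5 × 29.531 = 147.66 d) plus 4.54 d.
Phase angle: θ = 360°·(4.54 d)/(29.531 d) = 55.4°.
With cos θ = 0.568, the lit fraction is (1 − 0.568)/2 ≈ 0.216, so 22%.

22%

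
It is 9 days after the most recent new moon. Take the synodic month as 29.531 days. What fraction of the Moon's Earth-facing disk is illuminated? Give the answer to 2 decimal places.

0.67

Elongation θ = 360° × 9/29.531 ≈ 109.7°.
Illuminated fraction = (1 − cos 109.7°)/2 = (1 − (-0.337))/2 ≈ 0.669.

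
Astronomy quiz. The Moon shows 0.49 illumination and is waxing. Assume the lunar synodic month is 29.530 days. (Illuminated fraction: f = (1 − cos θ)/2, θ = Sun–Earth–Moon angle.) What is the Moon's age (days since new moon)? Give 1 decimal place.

From f = (1 − cos θ)/2: cos θ = 1 − 2×0.49 = 0.020; arccos → 88.9°.
Before full moon the principal value applies: θ = 88.9°.
That fraction of the synodic month is 88.9/360 × 29.530 d ≈ 7.29 d.

7.3 days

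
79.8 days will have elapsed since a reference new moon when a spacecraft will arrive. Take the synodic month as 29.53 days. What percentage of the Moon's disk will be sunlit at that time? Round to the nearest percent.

79.8 d spans 2 complete synodic months (2 × 29.53 = 59.06 d) plus 20.74 d.
Phase angle: θ = 360°·(20.74 d)/(29.53 d) = 252.8°.
With cos θ = (-0.295), the lit fraction is (1 − (-0.295))/2 ≈ 0.648, so 65%.

65%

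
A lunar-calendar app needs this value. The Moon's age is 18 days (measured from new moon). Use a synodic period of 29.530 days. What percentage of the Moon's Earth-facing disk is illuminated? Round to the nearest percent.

The Moon has covered 18/29.530 of its cycle, so θ ≈ 360° × 18/29.530 = 219.4°.
Illuminated fraction = (1 − cos 219.4°)/2 = (1 − (-0.772))/2 ≈ 0.886, so 89%.

89%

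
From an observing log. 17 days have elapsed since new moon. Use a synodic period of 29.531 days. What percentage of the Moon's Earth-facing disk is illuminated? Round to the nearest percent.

Phase angle: θ = 360°·(17 d)/(29.531 d) = 207.2°.
cos 207.2° = (-0.889), so f = (1 − (-0.889))/2 = 0.945, so 94%.

94%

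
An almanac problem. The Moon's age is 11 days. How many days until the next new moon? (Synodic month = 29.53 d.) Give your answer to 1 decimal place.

18.5 days

The next new moon completes the synodic month: 29.53 − 11 = 18.530 days.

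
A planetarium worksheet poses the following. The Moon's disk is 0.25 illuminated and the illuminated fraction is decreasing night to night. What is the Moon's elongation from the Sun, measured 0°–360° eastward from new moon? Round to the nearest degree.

300°

cos θ = 1 − 2f = 0.500, giving a principal value of 60.0°.
Waning ⇒ past full, so θ = 360° − 60.0° = 300.0°.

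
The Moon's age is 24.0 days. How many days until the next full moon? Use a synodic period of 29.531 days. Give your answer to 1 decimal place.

Full moon is 0.5 of the way through the cycle: age 0.5 × 29.531 = 14.765 d.
Already past this cycle's full moon; the next is at 14.765 + 29.531 = 44.296 d, so 44.296 − 24.0 = 20.296 days.

20.3 days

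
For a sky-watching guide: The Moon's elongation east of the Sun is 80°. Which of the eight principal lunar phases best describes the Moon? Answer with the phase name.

first quarter

The first quarter sector spans roughly 68°–112°; 80° falls inside it.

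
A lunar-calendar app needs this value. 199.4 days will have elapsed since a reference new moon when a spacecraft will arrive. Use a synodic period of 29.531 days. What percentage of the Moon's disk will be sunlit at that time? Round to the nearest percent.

49%

199.4/29.531 = 6.752 lunations, so 6 complete cycles and 22.21 d into the next.
Elongation θ = 360° × 22.21/29.531 ≈ 270.8°.
cos 270.8° = 0.014, so f = (1 − 0.014)/2 = 0.493, so 49%.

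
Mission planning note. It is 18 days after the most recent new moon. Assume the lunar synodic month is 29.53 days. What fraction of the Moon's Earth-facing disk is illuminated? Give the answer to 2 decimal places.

0.89

Elongation θ = 360° × 18/29.53 ≈ 219.4°.
With cos θ = (-0.772), the lit fraction is (1 − (-0.772))/2 ≈ 0.886.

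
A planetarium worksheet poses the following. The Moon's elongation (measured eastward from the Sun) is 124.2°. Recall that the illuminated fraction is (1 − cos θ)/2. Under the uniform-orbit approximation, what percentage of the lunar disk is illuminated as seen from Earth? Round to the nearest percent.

78%

f = (1 − cos 124.2°)/2 = (1 − (-0.562))/2 ≈ 0.781, i.e. 78%.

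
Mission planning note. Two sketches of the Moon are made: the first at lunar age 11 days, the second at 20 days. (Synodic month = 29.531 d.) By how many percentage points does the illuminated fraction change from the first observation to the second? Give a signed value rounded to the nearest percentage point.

θ₁ = 360° × 11/29.531 = 134.1°, f₁ = (1 − cos θ₁)/2 = 0.848.
θ₂ = 360° × 20/29.531 = 243.8°, f₂ = (1 − cos θ₂)/2 = 0.721.
Change = f₂ − f₁ = -0.127 → -13 percentage points.

-13 pp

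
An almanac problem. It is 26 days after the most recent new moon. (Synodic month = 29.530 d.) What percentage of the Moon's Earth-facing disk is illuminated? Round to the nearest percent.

13%

Phase angle: θ = 360°·(26 d)/(29.530 d) = 317.0°.
cos 317.0° = 0.731, so f = (1 − 0.731)/2 = 0.135, so 13%.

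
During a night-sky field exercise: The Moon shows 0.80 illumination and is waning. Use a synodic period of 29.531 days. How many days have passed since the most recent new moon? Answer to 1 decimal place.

From f = (1 − cos θ)/2: cos θ = 1 − 2×0.80 = -0.600; arccos → 126.9°.
A waning Moon lies in 180°–360°, so θ = 360° − 126.9° = 233.1°.
That fraction of the synodic month is 233.1/360 × 29.531 d ≈ 19.12 d.

19.1 days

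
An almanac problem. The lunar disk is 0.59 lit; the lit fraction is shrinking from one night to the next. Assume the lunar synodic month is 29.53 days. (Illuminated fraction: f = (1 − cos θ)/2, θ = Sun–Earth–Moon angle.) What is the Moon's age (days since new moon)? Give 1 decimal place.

21.3 days

From f = (1 − cos θ)/2: cos θ = 1 − 2×0.59 = -0.180; arccos → 100.4°.
A waning Moon lies in 180°–360°, so θ = 360° − 100.4° = 259.6°.
That fraction of the synodic month is 259.6/360 × 29.53 d ≈ 21.30 d.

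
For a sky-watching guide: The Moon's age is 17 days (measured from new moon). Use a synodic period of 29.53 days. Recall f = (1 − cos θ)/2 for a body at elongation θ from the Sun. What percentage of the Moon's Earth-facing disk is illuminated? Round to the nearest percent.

94%

Phase angle: θ = 360°·(17 d)/(29.53 d) = 207.2°.
With cos θ = (-0.889), the lit fraction is (1 − (-0.889))/2 ≈ 0.945, so 94%.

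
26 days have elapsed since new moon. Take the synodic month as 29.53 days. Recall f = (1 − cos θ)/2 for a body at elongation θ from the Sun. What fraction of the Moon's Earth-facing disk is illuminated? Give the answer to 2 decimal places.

Elongation θ = 360° × 26/29.53 ≈ 317.0°.
Illuminated fraction = (1 − cos 317.0°)/2 = (1 − 0.731)/2 ≈ 0.135.

0.13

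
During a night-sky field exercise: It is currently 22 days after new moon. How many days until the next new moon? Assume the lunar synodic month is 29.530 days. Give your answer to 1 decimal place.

7.5 days

The next new moon completes the synodic month: 29.530 − 22 = 7.530 days.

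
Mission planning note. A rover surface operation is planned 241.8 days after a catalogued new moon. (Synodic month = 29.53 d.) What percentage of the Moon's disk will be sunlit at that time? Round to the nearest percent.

31%

241.8 d spans 8 complete synodic months (8 × 29.53 = 236.24 d) plus 5.56 d.
Phase angle: θ = 360°·(5.56 d)/(29.53 d) = 67.8°.
cos 67.8° = 0.378, so f = (1 − 0.378)/2 = 0.311, so 31%.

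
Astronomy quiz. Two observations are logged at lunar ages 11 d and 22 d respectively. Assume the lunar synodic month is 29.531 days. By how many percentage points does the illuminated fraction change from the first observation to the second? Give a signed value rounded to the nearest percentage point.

First observation: θ = 360°·11/29.531 = 134.1°, so f = 0.848.
Second observation: θ = 268.2°, f = 0.516.
Δf = 0.516 − 0.848 = -0.332, i.e. -33 pp.

-33 percentage points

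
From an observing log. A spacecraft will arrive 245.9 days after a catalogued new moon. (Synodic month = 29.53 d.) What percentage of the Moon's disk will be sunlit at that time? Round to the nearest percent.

Reduce mod P: 245.9 − 8×29.53 = 9.66 d into the current lunation.
Elongation θ = 360° × 9.66/29.53 ≈ 117.8°.
With cos θ = (-0.466), the lit fraction is (1 − (-0.466))/2 ≈ 0.733, so 73%.

73%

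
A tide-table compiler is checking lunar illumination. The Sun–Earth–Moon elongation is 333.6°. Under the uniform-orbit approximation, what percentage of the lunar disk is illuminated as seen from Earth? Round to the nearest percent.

5%

cos 333.6° = 0.896, so f = (1 − 0.896)/2 = 0.052, i.e. 5%.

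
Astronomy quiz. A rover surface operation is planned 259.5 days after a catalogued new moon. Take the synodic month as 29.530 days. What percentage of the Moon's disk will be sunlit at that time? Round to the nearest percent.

38%

Reduce mod P: 259.5 − 8×29.530 = 23.26 d into the current lunation.
Elongation θ = 360° × 23.26/29.530 ≈ 283.6°.
Illuminated fraction = (1 − cos 283.6°)/2 = (1 − 0.235)/2 ≈ 0.383, so 38%.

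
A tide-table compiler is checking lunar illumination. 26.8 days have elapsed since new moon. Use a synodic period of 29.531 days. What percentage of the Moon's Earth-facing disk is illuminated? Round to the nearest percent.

Phase angle: θ = 360°·(26.8 d)/(29.531 d) = 326.7°.
With cos θ = 0.836, the lit fraction is (1 − 0.836)/2 ≈ 0.082, so 8%.

8%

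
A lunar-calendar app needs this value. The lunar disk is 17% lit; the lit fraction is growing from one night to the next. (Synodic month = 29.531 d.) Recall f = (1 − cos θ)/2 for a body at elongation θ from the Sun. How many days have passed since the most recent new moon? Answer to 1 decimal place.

cos θ = 1 − 2f = 0.660, giving a principal value of 48.7°.
The Moon is waxing (0°–180°), so θ = 48.7° directly.
Age = 29.531 × 48.7°/360° ≈ 3.99 days.

4.0 days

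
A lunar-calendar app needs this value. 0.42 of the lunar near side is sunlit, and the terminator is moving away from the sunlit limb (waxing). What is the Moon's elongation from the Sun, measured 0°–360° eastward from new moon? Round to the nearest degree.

81°

Invert f = (1 − cos θ)/2 to get cos θ = 1 − 2(0.42) = 0.160, hence θ₀ = arccos 0.160 = 80.8°.
Waxing ⇒ before full, so θ = 80.8°.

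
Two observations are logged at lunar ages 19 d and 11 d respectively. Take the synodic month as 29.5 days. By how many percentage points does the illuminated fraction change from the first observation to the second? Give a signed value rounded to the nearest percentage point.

θ₁ = 360° × 19/29.5 = 231.9°, f₁ = (1 − cos θ₁)/2 = 0.809.
θ₂ = 360° × 11/29.5 = 134.2°, f₂ = (1 − cos θ₂)/2 = 0.849.
Change = f₂ − f₁ = +0.040 → +4 percentage points.

+4 percentage points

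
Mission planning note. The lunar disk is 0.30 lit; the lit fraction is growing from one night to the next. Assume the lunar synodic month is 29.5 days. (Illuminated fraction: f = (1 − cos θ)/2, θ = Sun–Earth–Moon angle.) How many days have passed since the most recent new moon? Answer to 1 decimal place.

5.4 days

From f = (1 − cos θ)/2: cos θ = 1 − 2×0.30 = 0.400; arccos → 66.4°.
Waxing ⇒ before full, so θ = 66.4°.
At 360°/29.5 d per day, 66.4° corresponds to 5.44 days.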